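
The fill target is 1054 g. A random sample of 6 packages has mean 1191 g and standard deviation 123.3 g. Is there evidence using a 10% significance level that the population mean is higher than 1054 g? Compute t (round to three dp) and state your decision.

t = 2.722; reject H0

H0: μ = 1054; H1: μ > 1054 (one-sample t-test, right-tailed).
t = (x̄ − μ₀)/(s/√n) = (1191 − 1054)/(123.3/√6) = 2.722
df = n − 1 = 5
p-value = P(T ≥ 2.722) ≈ 0.0208
Since p ≈ 0.0208 < α = 0.1, reject H0; the data support H1.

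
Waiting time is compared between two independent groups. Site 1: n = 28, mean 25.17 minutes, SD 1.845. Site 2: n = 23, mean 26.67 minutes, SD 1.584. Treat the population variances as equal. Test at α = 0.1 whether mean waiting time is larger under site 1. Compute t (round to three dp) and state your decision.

Let group 1 = site 1, group 2 = site 2. H0: μ_1 = μ_2; H1: μ_1 > μ_2 (two-sample pooled-variance t-test, right-tailed).
s_p² = [(28−1)·1.845² + (23−1)·1.584²]/(28+23−2) = 3.0022
t = (25.17 − 26.67)/√[3.0022·(1/28 + 1/23)] = -3.076
df = n₁ + n₂ − 2 = 49
p-value = P(T ≥ -3.076) ≈ 0.998
Since p ≈ 0.998 > α = 0.1, fail to reject H0; the evidence is not statistically significant.

t = -3.076; fail to reject H0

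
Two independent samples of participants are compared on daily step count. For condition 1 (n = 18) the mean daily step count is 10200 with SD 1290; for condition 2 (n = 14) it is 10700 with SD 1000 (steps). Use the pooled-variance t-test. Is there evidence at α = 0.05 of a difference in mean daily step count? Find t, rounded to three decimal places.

Let group 1 = condition 1, group 2 = condition 2. H0: μ_1 = μ_2; H1: μ_1 ≠ μ_2 (two-sample pooled-variance t-test, two-sided).
s_p² = [(18−1)·1290² + (14−1)·1000²]/(18+14−2) = 1376320
t = (10200 − 10700)/√[1376320·(1/18 + 1/14)] = -1.196
df = n₁ + n₂ − 2 = 30
Two-sided p-value ≈ 0.2411
Since p ≈ 0.2411 > α = 0.05, fail to reject H0; the evidence is not statistically significant.

-1.196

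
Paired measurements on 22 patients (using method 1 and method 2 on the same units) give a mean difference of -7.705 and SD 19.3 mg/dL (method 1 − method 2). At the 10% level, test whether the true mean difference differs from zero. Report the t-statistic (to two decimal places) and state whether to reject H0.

H0: μ_d = 0; H1: μ_d ≠ 0 (paired t-test on the differences, two-sided).
t = d̄/(s_d/√n) = -7.705/(19.3/√22) = -1.87
df = n − 1 = 21
Two-sided p-value ≈ 0.0751
Since p ≈ 0.0751 < α = 0.1, reject H0; the evidence is statistically significant.

t = -1.87; reject H0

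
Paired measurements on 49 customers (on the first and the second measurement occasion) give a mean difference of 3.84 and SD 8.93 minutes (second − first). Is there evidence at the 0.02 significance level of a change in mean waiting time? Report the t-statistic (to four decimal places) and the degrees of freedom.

t = 3.0101, df = 48

H0: μ_d = 0; H1: μ_d ≠ 0 (paired t-test on the differences, two-sided).
t = d̄/(s_d/√n) = 3.84/(8.93/√49) = 3.0101
df = n − 1 = 48
Two-sided p-value ≈ 0.0042
Since p ≈ 0.0042 < α = 0.02, reject H0; the evidence is statistically significant.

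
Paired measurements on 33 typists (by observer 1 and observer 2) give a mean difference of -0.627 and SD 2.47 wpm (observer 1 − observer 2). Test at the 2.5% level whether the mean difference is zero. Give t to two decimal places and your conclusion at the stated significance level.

t = -1.46; fail to reject H0

H0: μ_d = 0; H1: μ_d ≠ 0 (paired t-test on the differences, two-sided).
t = d̄/(s_d/√n) = -0.627/(2.47/√33) = -1.46
df = n − 1 = 32
Two-sided p-value ≈ 0.1545
Since p ≈ 0.1545 > α = 0.025, fail to reject H0; the data do not provide sufficient evidence against H0.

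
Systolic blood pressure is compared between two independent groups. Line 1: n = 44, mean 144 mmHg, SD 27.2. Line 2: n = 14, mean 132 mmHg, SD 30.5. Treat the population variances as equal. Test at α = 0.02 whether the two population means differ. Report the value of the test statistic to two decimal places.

Let group 1 = line 1, group 2 = line 2. H0: μ_1 = μ_2; H1: μ_1 ≠ μ_2 (two-sample pooled-variance t-test, two-sided).
s_p² = [(44−1)·27.2² + (14−1)·30.5²]/(44+14−2) = 784.042
t = (144 − 132)/√[784.042·(1/44 + 1/14)] = 1.40
df = n₁ + n₂ − 2 = 56
Two-sided p-value ≈ 0.1680
Since p ≈ 0.1680 > α = 0.02, fail to reject H0; the evidence is not statistically significant.

1.40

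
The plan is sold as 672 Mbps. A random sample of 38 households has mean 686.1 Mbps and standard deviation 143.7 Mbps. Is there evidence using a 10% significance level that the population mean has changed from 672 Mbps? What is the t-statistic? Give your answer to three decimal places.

H0: μ = 672; H1: μ ≠ 672 (one-sample t-test, two-sided).
t = (x̄ − μ₀)/(s/√n) = (686.1 − 672)/(143.7/√38) = 0.605
df = n − 1 = 37
Two-sided p-value ≈ 0.5490
Since p ≈ 0.5490 > α = 0.1, fail to reject H0; the data do not provide sufficient evidence against H0.

0.605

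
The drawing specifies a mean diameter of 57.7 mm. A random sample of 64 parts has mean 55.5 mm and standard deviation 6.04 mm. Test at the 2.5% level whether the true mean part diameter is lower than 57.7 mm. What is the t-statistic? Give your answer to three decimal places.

-2.914

H0: μ = 57.7; H1: μ < 57.7 (one-sample t-test, left-tailed).
t = (x̄ − μ₀)/(s/√n) = (55.5 − 57.7)/(6.04/√64) = -2.914
df = n − 1 = 63
p-value = P(T ≤ -2.914) ≈ 0.002
Since p ≈ 0.002 < α = 0.025, reject H0; the data support H1.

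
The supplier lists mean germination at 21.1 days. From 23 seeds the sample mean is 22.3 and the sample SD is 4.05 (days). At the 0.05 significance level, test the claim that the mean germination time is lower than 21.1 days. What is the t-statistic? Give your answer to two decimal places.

1.42

H0: μ = 21.1; H1: μ < 21.1 (one-sample t-test, left-tailed).
t = (x̄ − μ₀)/(s/√n) = (22.3 − 21.1)/(4.05/√23) = 1.42
df = n − 1 = 22
p-value = P(T ≤ 1.42) ≈ 0.9153
Since p ≈ 0.9153 > α = 0.05, fail to reject H0; the data do not provide sufficient evidence against H0.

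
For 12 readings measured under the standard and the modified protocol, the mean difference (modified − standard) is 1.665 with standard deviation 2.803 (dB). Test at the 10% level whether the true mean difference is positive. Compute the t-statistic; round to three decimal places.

2.058

H0: μ_d = 0; H1: μ_d > 0 (paired t-test on the differences, right-tailed).
t = d̄/(s_d/√n) = 1.665/(2.803/√12) = 2.058
df = n − 1 = 11
p-value = P(T ≥ 2.058) ≈ 0.032
Since p ≈ 0.032 < α = 0.1, reject H0; the evidence is statistically significant.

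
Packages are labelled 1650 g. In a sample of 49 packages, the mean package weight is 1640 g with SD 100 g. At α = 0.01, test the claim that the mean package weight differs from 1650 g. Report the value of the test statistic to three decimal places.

H0: μ = 1650; H1: μ ≠ 1650 (one-sample t-test, two-sided).
t = (x̄ − μ₀)/(s/√n) = (1640 − 1650)/(100/√49) = -0.700
df = n − 1 = 48
Two-sided p-value ≈ 0.4873
Since p ≈ 0.4873 > α = 0.01, fail to reject H0; the data do not provide sufficient evidence against H0.

-0.700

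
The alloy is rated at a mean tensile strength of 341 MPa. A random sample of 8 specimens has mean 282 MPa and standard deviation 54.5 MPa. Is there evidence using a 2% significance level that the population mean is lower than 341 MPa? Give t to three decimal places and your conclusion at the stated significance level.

H0: μ = 341; H1: μ < 341 (one-sample t-test, left-tailed).
t = (x̄ − μ₀)/(s/√n) = (282 − 341)/(54.5/√8) = -3.062
df = n − 1 = 7
p-value = P(T ≤ -3.062) ≈ 0.009
Since p ≈ 0.009 < α = 0.02, reject H0; the data support H1.

t = -3.062; reject H0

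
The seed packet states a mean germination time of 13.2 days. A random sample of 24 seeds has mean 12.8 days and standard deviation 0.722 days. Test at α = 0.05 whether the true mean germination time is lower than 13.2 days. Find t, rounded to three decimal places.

-2.714

H0: μ = 13.2; H1: μ < 13.2 (one-sample t-test, left-tailed).
t = (x̄ − μ₀)/(s/√n) = (12.8 − 13.2)/(0.722/√24) = -2.714
df = n − 1 = 23
p-value = P(T ≤ -2.714) ≈ 0.006
Since p ≈ 0.006 < α = 0.05, reject H0; the data support H1.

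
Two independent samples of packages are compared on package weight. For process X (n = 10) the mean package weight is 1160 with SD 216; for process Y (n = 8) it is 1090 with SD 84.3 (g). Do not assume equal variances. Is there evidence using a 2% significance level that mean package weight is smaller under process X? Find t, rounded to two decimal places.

Let group 1 = process X, group 2 = process Y. H0: μ_1 = μ_2; H1: μ_1 < μ_2 (Welch's two-sample t-test, left-tailed).
t = (x̄_1 − x̄_2)/√(s_1²/n_1 + s_2²/n_2) = (1160 − 1090)/√(216²/10 + 84.3²/8) = 0.94
Welch–Satterthwaite df ≈ 12.19
p-value = P(T ≤ 0.94) ≈ 0.817
Since p ≈ 0.817 > α = 0.02, fail to reject H0; the evidence is not statistically significant.

0.94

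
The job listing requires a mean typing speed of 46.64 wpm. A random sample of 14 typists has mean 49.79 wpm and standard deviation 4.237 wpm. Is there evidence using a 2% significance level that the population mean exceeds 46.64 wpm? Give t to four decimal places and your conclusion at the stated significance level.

H0: μ = 46.64; H1: μ > 46.64 (one-sample t-test, right-tailed).
t = (x̄ − μ₀)/(s/√n) = (49.79 − 46.64)/(4.237/√14) = 2.7817
df = n − 1 = 13
p-value = P(T ≥ 2.7817) ≈ 0.0078
Since p ≈ 0.0078 < α = 0.02, reject H0; the data support H1.

t = 2.7817; reject H0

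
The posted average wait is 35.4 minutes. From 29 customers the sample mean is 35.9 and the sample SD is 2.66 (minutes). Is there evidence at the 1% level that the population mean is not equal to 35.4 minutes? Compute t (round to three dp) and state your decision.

H0: μ = 35.4; H1: μ ≠ 35.4 (one-sample t-test, two-sided).
t = (x̄ − μ₀)/(s/√n) = (35.9 − 35.4)/(2.66/√29) = 1.012
df = n − 1 = 28
Two-sided p-value ≈ 0.3201
Since p ≈ 0.3201 > α = 0.01, fail to reject H0; the data do not provide sufficient evidence against H0.

t = 1.012; fail to reject H0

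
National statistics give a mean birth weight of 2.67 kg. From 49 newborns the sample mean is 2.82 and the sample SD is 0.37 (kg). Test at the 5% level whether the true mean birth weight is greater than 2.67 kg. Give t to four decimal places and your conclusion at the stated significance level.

H0: μ = 2.67; H1: μ > 2.67 (one-sample t-test, right-tailed).
t = (x̄ − μ₀)/(s/√n) = (2.82 − 2.67)/(0.37/√49) = 2.8378
df = n − 1 = 48
p-value = P(T ≥ 2.8378) ≈ 0.003
Since p ≈ 0.003 < α = 0.05, reject H0; the evidence is statistically significant.

t = 2.8378; reject H0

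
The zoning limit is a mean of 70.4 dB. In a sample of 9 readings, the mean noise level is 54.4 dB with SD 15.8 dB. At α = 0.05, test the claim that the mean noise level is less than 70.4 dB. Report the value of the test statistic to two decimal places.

-3.04

H0: μ = 70.4; H1: μ < 70.4 (one-sample t-test, left-tailed).
t = (x̄ − μ₀)/(s/√n) = (54.4 − 70.4)/(15.8/√9) = -3.04
df = n − 1 = 8
p-value = P(T ≤ -3.04) ≈ 0.0081
Since p ≈ 0.0081 < α = 0.05, reject H0; the evidence is statistically significant.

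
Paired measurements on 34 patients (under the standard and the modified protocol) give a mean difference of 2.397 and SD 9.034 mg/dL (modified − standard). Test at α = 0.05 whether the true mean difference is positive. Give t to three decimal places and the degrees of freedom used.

t = 1.547, df = 33

H0: μ_d = 0; H1: μ_d > 0 (paired t-test on the differences, right-tailed).
t = d̄/(s_d/√n) = 2.397/(9.034/√34) = 1.547
df = n − 1 = 33
p-value = P(T ≥ 1.547) ≈ 0.066
Since p ≈ 0.066 > α = 0.05, fail to reject H0; the data do not provide sufficient evidence against H0.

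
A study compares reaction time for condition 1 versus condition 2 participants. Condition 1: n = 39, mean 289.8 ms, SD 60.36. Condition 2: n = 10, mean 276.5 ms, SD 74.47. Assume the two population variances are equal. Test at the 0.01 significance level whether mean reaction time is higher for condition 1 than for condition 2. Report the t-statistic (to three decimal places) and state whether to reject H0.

Let group 1 = condition 1, group 2 = condition 2. H0: μ_1 = μ_2; H1: μ_1 > μ_2 (two-sample pooled-variance t-test, right-tailed).
s_p² = [(39−1)·60.36² + (10−1)·74.47²]/(39+10−2) = 4007.63
t = (289.8 − 276.5)/√[4007.63·(1/39 + 1/10)] = 0.593
df = n₁ + n₂ − 2 = 47
p-value = P(T ≥ 0.593) ≈ 0.278
Since p ≈ 0.278 > α = 0.01, fail to reject H0; the evidence is not statistically significant.

t = 0.593; fail to reject H0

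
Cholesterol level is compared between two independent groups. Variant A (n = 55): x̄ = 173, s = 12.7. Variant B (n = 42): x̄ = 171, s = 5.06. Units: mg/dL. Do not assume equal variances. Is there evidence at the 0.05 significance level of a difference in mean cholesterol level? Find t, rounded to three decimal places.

1.063

Let group 1 = variant A, group 2 = variant B. H0: μ_1 = μ_2; H1: μ_1 ≠ μ_2 (Welch's two-sample t-test, two-sided).
t = (x̄_1 − x̄_2)/√(s_1²/n_1 + s_2²/n_2) = (173 − 171)/√(12.7²/55 + 5.06²/42) = 1.063
Welch–Satterthwaite df ≈ 74.54
Two-sided p-value ≈ 0.2914
Since p ≈ 0.2914 > α = 0.05, fail to reject H0; the evidence is not statistically significant.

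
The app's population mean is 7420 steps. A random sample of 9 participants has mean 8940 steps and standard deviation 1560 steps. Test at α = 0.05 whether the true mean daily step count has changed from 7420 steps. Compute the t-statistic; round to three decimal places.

H0: μ = 7420; H1: μ ≠ 7420 (one-sample t-test, two-sided).
t = (x̄ − μ₀)/(s/√n) = (8940 − 7420)/(1560/√9) = 2.923
df = n − 1 = 8
Two-sided p-value ≈ 0.019
Since p ≈ 0.019 < α = 0.05, reject H0; the evidence is statistically significant.

2.923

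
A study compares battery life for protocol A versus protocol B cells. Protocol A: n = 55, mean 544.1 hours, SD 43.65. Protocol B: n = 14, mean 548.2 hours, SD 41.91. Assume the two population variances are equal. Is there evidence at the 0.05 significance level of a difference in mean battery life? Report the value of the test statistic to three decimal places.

Let group 1 = protocol A, group 2 = protocol B. H0: μ_1 = μ_2; H1: μ_1 ≠ μ_2 (two-sample pooled-variance t-test, two-sided).
s_p² = [(55−1)·43.65² + (14−1)·41.91²]/(55+14−2) = 1876.44
t = (544.1 − 548.2)/√[1876.44·(1/55 + 1/14)] = -0.316
df = n₁ + n₂ − 2 = 67
Two-sided p-value ≈ 0.753
Since p ≈ 0.753 > α = 0.05, fail to reject H0; the data do not provide sufficient evidence against H0.

-0.316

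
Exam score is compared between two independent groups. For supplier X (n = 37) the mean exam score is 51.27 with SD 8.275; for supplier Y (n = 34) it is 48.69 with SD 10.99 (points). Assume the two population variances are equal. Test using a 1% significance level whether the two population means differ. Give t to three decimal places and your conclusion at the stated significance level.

Let group 1 = supplier X, group 2 = supplier Y. H0: μ_1 = μ_2; H1: μ_1 ≠ μ_2 (two-sample pooled-variance t-test, two-sided).
s_p² = [(37−1)·8.275² + (34−1)·10.99²]/(37+34−2) = 93.4908
t = (51.27 − 48.69)/√[93.4908·(1/37 + 1/34)] = 1.123
df = n₁ + n₂ − 2 = 69
Two-sided p-value ≈ 0.2653
Since p ≈ 0.2653 > α = 0.01, fail to reject H0; the evidence is not statistically significant.

t = 1.123; fail to reject H0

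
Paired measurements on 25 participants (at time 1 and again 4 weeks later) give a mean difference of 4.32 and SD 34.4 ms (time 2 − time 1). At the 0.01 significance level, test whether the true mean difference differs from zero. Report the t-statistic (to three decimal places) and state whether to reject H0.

t = 0.628; fail to reject H0

H0: μ_d = 0; H1: μ_d ≠ 0 (paired t-test on the differences, two-sided).
t = d̄/(s_d/√n) = 4.32/(34.4/√25) = 0.628
df = n − 1 = 24
Two-sided p-value ≈ 0.5360
Since p ≈ 0.5360 > α = 0.01, fail to reject H0; the evidence is not statistically significant.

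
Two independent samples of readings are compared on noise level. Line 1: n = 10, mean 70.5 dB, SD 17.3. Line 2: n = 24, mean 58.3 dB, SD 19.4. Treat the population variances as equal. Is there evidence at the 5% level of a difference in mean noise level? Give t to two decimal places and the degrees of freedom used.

t = 1.72, df = 32

Let group 1 = line 1, group 2 = line 2. H0: μ_1 = μ_2; H1: μ_1 ≠ μ_2 (two-sample pooled-variance t-test, two-sided).
s_p² = [(10−1)·17.3² + (24−1)·19.4²]/(10+24−2) = 354.684
t = (70.5 − 58.3)/√[354.684·(1/10 + 1/24)] = 1.72
df = n₁ + n₂ − 2 = 32
Two-sided p-value ≈ 0.0949
Since p ≈ 0.0949 > α = 0.05, fail to reject H0; the evidence is not statistically significant.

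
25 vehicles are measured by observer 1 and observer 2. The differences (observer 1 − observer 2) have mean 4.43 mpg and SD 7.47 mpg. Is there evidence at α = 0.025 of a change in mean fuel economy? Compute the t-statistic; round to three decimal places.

H0: μ_d = 0; H1: μ_d ≠ 0 (paired t-test on the differences, two-sided).
t = d̄/(s_d/√n) = 4.43/(7.47/√25) = 2.965
df = n − 1 = 24
Two-sided p-value ≈ 0.0067
Since p ≈ 0.0067 < α = 0.025, reject H0; the evidence is statistically significant.

2.965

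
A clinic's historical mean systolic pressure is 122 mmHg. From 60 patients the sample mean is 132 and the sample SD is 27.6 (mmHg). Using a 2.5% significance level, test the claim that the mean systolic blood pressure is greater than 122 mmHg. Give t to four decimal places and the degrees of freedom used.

t = 2.8065, df = 59

H0: μ = 122; H1: μ > 122 (one-sample t-test, right-tailed).
t = (x̄ − μ₀)/(s/√n) = (132 − 122)/(27.6/√60) = 2.8065
df = n − 1 = 59
p-value = P(T ≥ 2.8065) ≈ 0.003
Since p ≈ 0.003 < α = 0.025, reject H0; the data support H1.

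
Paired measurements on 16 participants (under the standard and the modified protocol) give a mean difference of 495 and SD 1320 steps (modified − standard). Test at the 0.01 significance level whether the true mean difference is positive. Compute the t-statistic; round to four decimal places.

H0: μ_d = 0; H1: μ_d > 0 (paired t-test on the differences, right-tailed).
t = d̄/(s_d/√n) = 495/(1320/√16) = 1.5000
df = n − 1 = 15
p-value = P(T ≥ 1.5000) ≈ 0.0772
Since p ≈ 0.0772 > α = 0.01, fail to reject H0; the evidence is not statistically significant.

1.5000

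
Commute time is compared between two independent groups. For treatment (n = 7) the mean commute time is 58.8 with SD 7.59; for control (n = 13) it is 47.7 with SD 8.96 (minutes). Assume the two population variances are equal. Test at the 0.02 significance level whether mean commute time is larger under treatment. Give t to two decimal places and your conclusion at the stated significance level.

t = 2.78; reject H0

Let group 1 = treatment, group 2 = control. H0: μ_1 = μ_2; H1: μ_1 > μ_2 (two-sample pooled-variance t-test, right-tailed).
s_p² = [(7−1)·7.59² + (13−1)·8.96²]/(7+13−2) = 72.7238
t = (58.8 − 47.7)/√[72.7238·(1/7 + 1/13)] = 2.78
df = n₁ + n₂ − 2 = 18
p-value = P(T ≥ 2.78) ≈ 0.006
Since p ≈ 0.006 < α = 0.02, reject H0; the data support H1.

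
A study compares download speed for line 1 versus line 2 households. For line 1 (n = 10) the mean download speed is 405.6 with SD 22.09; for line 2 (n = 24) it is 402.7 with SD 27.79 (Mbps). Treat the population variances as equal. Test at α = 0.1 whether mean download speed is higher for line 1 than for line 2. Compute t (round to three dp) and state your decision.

t = 0.293; fail to reject H0

Let group 1 = line 1, group 2 = line 2. H0: μ_1 = μ_2; H1: μ_1 > μ_2 (two-sample pooled-variance t-test, right-tailed).
s_p² = [(10−1)·22.09² + (24−1)·27.79²]/(10+24−2) = 692.32
t = (405.6 − 402.7)/√[692.32·(1/10 + 1/24)] = 0.293
df = n₁ + n₂ − 2 = 32
p-value = P(T ≥ 0.293) ≈ 0.3858
Since p ≈ 0.3858 > α = 0.1, fail to reject H0; the data do not provide sufficient evidence against H0.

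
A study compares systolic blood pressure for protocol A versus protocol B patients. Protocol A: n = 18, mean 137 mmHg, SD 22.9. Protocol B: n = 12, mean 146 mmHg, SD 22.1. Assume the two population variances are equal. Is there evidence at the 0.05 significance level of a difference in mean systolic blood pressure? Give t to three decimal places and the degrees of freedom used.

Let group 1 = protocol A, group 2 = protocol B. H0: μ_1 = μ_2; H1: μ_1 ≠ μ_2 (two-sample pooled-variance t-test, two-sided).
s_p² = [(18−1)·22.9² + (12−1)·22.1²]/(18+12−2) = 510.267
t = (137 − 146)/√[510.267·(1/18 + 1/12)] = -1.069
df = n₁ + n₂ − 2 = 28
Two-sided p-value ≈ 0.294
Since p ≈ 0.294 > α = 0.05, fail to reject H0; the data do not provide sufficient evidence against H0.

t = -1.069, df = 28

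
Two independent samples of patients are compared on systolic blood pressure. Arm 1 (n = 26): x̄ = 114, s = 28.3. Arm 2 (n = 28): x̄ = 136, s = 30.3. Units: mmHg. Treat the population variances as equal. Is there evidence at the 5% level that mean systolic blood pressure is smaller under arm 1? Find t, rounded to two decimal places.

-2.75

Let group 1 = arm 1, group 2 = arm 2. H0: μ_1 = μ_2; H1: μ_1 < μ_2 (two-sample pooled-variance t-test, left-tailed).
s_p² = [(26−1)·28.3² + (28−1)·30.3²]/(26+28−2) = 861.744
t = (114 − 136)/√[861.744·(1/26 + 1/28)] = -2.75
df = n₁ + n₂ − 2 = 52
p-value = P(T ≤ -2.75) ≈ 0.004
Since p ≈ 0.004 < α = 0.05, reject H0; the evidence is statistically significant.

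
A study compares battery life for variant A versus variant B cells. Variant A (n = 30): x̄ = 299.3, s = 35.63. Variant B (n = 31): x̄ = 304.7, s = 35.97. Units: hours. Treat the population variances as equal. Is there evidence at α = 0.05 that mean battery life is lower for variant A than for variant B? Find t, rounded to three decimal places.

-0.589

Let group 1 = variant A, group 2 = variant B. H0: μ_1 = μ_2; H1: μ_1 < μ_2 (two-sample pooled-variance t-test, left-tailed).
s_p² = [(30−1)·35.63² + (31−1)·35.97²]/(30+31−2) = 1281.88
t = (299.3 − 304.7)/√[1281.88·(1/30 + 1/31)] = -0.589
df = n₁ + n₂ − 2 = 59
p-value = P(T ≤ -0.589) ≈ 0.2791
Since p ≈ 0.2791 > α = 0.05, fail to reject H0; the data do not provide sufficient evidence against H0.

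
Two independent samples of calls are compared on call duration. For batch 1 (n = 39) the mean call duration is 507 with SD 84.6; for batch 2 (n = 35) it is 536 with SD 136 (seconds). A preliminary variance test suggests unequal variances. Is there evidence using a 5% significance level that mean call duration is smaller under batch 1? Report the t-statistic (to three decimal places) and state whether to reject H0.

Let group 1 = batch 1, group 2 = batch 2. H0: μ_1 = μ_2; H1: μ_1 < μ_2 (Welch's two-sample t-test, left-tailed).
t = (x̄_1 − x̄_2)/√(s_1²/n_1 + s_2²/n_2) = (507 − 536)/√(84.6²/39 + 136²/35) = -1.087
Welch–Satterthwaite df ≈ 55.70
p-value = P(T ≤ -1.087) ≈ 0.141
Since p ≈ 0.141 > α = 0.05, fail to reject H0; the data do not provide sufficient evidence against H0.

t = -1.087; fail to reject H0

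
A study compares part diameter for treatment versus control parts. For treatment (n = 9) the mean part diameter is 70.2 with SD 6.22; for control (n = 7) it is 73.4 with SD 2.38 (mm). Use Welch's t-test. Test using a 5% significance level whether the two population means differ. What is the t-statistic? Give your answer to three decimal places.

-1.416

Let group 1 = treatment, group 2 = control. H0: μ_1 = μ_2; H1: μ_1 ≠ μ_2 (Welch's two-sample t-test, two-sided).
t = (x̄_1 − x̄_2)/√(s_1²/n_1 + s_2²/n_2) = (70.2 − 73.4)/√(6.22²/9 + 2.38²/7) = -1.416
Welch–Satterthwaite df ≈ 10.79
Two-sided p-value ≈ 0.1850
Since p ≈ 0.1850 > α = 0.05, fail to reject H0; the evidence is not statistically significant.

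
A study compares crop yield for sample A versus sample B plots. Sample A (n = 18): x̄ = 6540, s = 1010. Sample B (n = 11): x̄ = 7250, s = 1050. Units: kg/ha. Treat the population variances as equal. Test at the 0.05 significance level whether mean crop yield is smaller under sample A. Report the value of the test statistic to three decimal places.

Let group 1 = sample A, group 2 = sample B. H0: μ_1 = μ_2; H1: μ_1 < μ_2 (two-sample pooled-variance t-test, left-tailed).
s_p² = [(18−1)·1010² + (11−1)·1050²]/(18+11−2) = 1050620
t = (6540 − 7250)/√[1050620·(1/18 + 1/11)] = -1.810
df = n₁ + n₂ − 2 = 27
p-value = P(T ≤ -1.810) ≈ 0.0407
Since p ≈ 0.0407 < α = 0.05, reject H0; the data support H1.

-1.810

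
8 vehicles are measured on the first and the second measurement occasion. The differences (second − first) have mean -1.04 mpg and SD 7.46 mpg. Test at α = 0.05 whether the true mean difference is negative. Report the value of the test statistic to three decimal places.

H0: μ_d = 0; H1: μ_d < 0 (paired t-test on the differences, left-tailed).
t = d̄/(s_d/√n) = -1.04/(7.46/√8) = -0.394
df = n − 1 = 7
p-value = P(T ≤ -0.394) ≈ 0.353
Since p ≈ 0.353 > α = 0.05, fail to reject H0; the data do not provide sufficient evidence against H0.

-0.394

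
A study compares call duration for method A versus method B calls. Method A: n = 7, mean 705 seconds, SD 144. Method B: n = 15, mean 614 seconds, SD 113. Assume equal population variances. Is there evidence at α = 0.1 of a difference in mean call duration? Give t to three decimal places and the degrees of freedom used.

t = 1.615, df = 20

Let group 1 = method A, group 2 = method B. H0: μ_1 = μ_2; H1: μ_1 ≠ μ_2 (two-sample pooled-variance t-test, two-sided).
s_p² = [(7−1)·144² + (15−1)·113²]/(7+15−2) = 15159.1
t = (705 − 614)/√[15159.1·(1/7 + 1/15)] = 1.615
df = n₁ + n₂ − 2 = 20
Two-sided p-value ≈ 0.1220
Since p ≈ 0.1220 > α = 0.1, fail to reject H0; the data do not provide sufficient evidence against H0.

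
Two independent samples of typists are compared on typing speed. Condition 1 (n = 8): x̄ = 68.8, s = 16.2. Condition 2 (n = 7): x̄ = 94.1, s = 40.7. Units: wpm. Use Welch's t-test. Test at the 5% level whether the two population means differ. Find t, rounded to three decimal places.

-1.541

Let group 1 = condition 1, group 2 = condition 2. H0: μ_1 = μ_2; H1: μ_1 ≠ μ_2 (Welch's two-sample t-test, two-sided).
t = (x̄_1 − x̄_2)/√(s_1²/n_1 + s_2²/n_2) = (68.8 − 94.1)/√(16.2²/8 + 40.7²/7) = -1.541
Welch–Satterthwaite df ≈ 7.65
Two-sided p-value ≈ 0.1635
Since p ≈ 0.1635 > α = 0.05, fail to reject H0; the evidence is not statistically significant.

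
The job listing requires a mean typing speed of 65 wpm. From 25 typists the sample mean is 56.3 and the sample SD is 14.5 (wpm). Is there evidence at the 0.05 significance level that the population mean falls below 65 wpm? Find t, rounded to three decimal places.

H0: μ = 65; H1: μ < 65 (one-sample t-test, left-tailed).
t = (x̄ − μ₀)/(s/√n) = (56.3 − 65)/(14.5/√25) = -3.000
df = n − 1 = 24
p-value = P(T ≤ -3.000) ≈ 0.003
Since p ≈ 0.003 < α = 0.05, reject H0; the evidence is statistically significant.

-3.000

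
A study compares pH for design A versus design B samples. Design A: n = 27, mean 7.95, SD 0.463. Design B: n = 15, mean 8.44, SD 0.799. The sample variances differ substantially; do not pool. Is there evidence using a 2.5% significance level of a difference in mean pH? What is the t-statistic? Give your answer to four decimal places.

-2.1805

Let group 1 = design A, group 2 = design B. H0: μ_1 = μ_2; H1: μ_1 ≠ μ_2 (Welch's two-sample t-test, two-sided).
t = (x̄_1 − x̄_2)/√(s_1²/n_1 + s_2²/n_2) = (7.95 − 8.44)/√(0.463²/27 + 0.799²/15) = -2.1805
Welch–Satterthwaite df ≈ 19.35
Two-sided p-value ≈ 0.042
Since p ≈ 0.042 > α = 0.025, fail to reject H0; the data do not provide sufficient evidence against H0.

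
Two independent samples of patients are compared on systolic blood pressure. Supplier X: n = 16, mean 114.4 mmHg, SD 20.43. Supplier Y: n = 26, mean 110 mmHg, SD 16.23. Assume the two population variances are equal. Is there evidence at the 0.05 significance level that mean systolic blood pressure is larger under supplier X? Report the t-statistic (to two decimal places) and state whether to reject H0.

Let group 1 = supplier X, group 2 = supplier Y. H0: μ_1 = μ_2; H1: μ_1 > μ_2 (two-sample pooled-variance t-test, right-tailed).
s_p² = [(16−1)·20.43² + (26−1)·16.23²]/(16+26−2) = 321.152
t = (114.4 − 110)/√[321.152·(1/16 + 1/26)] = 0.77
df = n₁ + n₂ − 2 = 40
p-value = P(T ≥ 0.77) ≈ 0.2221
Since p ≈ 0.2221 > α = 0.05, fail to reject H0; the data do not provide sufficient evidence against H0.

t = 0.77; fail to reject H0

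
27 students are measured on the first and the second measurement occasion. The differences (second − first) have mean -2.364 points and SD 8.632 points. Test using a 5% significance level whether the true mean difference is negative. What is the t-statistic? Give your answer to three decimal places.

H0: μ_d = 0; H1: μ_d < 0 (paired t-test on the differences, left-tailed).
t = d̄/(s_d/√n) = -2.364/(8.632/√27) = -1.423
df = n − 1 = 26
p-value = P(T ≤ -1.423) ≈ 0.083
Since p ≈ 0.083 > α = 0.05, fail to reject H0; the data do not provide sufficient evidence against H0.

-1.423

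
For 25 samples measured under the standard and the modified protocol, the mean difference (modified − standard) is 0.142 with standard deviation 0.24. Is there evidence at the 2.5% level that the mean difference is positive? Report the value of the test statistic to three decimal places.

2.958

H0: μ_d = 0; H1: μ_d > 0 (paired t-test on the differences, right-tailed).
t = d̄/(s_d/√n) = 0.142/(0.24/√25) = 2.958
df = n − 1 = 24
p-value = P(T ≥ 2.958) ≈ 0.003
Since p ≈ 0.003 < α = 0.025, reject H0; the data support H1.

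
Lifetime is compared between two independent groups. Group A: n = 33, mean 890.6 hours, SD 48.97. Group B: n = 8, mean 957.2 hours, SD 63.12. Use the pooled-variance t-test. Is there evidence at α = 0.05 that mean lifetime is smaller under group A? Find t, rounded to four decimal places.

Let group 1 = group A, group 2 = group B. H0: μ_1 = μ_2; H1: μ_1 < μ_2 (two-sample pooled-variance t-test, left-tailed).
s_p² = [(33−1)·48.97² + (8−1)·63.12²]/(33+8−2) = 2682.74
t = (890.6 − 957.2)/√[2682.74·(1/33 + 1/8)] = -3.2628
df = n₁ + n₂ − 2 = 39
p-value = P(T ≤ -3.2628) ≈ 0.001
Since p ≈ 0.001 < α = 0.05, reject H0; the data support H1.

-3.2628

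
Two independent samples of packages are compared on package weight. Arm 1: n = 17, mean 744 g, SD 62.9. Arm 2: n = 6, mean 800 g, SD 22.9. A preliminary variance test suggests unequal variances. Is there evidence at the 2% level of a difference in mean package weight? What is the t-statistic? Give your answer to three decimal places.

-3.130

Let group 1 = arm 1, group 2 = arm 2. H0: μ_1 = μ_2; H1: μ_1 ≠ μ_2 (Welch's two-sample t-test, two-sided).
t = (x̄_1 − x̄_2)/√(s_1²/n_1 + s_2²/n_2) = (744 − 800)/√(62.9²/17 + 22.9²/6) = -3.130
Welch–Satterthwaite df ≈ 20.86
Two-sided p-value ≈ 0.0051
Since p ≈ 0.0051 < α = 0.02, reject H0; the evidence is statistically significant.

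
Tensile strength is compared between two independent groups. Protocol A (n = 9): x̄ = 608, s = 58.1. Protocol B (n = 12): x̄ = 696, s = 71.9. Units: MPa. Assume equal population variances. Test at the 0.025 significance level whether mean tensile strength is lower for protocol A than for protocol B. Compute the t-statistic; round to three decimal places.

Let group 1 = protocol A, group 2 = protocol B. H0: μ_1 = μ_2; H1: μ_1 < μ_2 (two-sample pooled-variance t-test, left-tailed).
s_p² = [(9−1)·58.1² + (12−1)·71.9²]/(9+12−2) = 4414.24
t = (608 − 696)/√[4414.24·(1/9 + 1/12)] = -3.004
df = n₁ + n₂ − 2 = 19
p-value = P(T ≤ -3.004) ≈ 0.004
Since p ≈ 0.004 < α = 0.025, reject H0; the evidence is statistically significant.

-3.004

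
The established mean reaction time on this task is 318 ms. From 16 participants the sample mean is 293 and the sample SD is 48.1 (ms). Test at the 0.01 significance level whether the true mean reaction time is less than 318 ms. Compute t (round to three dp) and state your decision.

H0: μ = 318; H1: μ < 318 (one-sample t-test, left-tailed).
t = (x̄ − μ₀)/(s/√n) = (293 − 318)/(48.1/√16) = -2.079
df = n − 1 = 15
p-value = P(T ≤ -2.079) ≈ 0.028
Since p ≈ 0.028 > α = 0.01, fail to reject H0; the evidence is not statistically significant.

t = -2.079; fail to reject H0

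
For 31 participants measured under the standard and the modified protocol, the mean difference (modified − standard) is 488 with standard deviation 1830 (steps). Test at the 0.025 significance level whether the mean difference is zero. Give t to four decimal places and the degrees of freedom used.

H0: μ_d = 0; H1: μ_d ≠ 0 (paired t-test on the differences, two-sided).
t = d̄/(s_d/√n) = 488/(1830/√31) = 1.4847
df = n − 1 = 30
Two-sided p-value ≈ 0.1480
Since p ≈ 0.1480 > α = 0.025, fail to reject H0; the evidence is not statistically significant.

t = 1.4847, df = 30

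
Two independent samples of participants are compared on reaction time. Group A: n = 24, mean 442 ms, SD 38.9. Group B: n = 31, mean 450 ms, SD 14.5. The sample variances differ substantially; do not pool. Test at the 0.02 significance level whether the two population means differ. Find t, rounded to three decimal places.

-0.957

Let group 1 = group A, group 2 = group B. H0: μ_1 = μ_2; H1: μ_1 ≠ μ_2 (Welch's two-sample t-test, two-sided).
t = (x̄_1 − x̄_2)/√(s_1²/n_1 + s_2²/n_2) = (442 − 450)/√(38.9²/24 + 14.5²/31) = -0.957
Welch–Satterthwaite df ≈ 27.97
Two-sided p-value ≈ 0.347
Since p ≈ 0.347 > α = 0.02, fail to reject H0; the data do not provide sufficient evidence against H0.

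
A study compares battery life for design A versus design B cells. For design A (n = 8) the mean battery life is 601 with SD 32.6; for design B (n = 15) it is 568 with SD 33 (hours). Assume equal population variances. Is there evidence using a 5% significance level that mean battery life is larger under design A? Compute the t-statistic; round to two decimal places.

2.29

Let group 1 = design A, group 2 = design B. H0: μ_1 = μ_2; H1: μ_1 > μ_2 (two-sample pooled-variance t-test, right-tailed).
s_p² = [(8−1)·32.6² + (15−1)·33²]/(8+15−2) = 1080.25
t = (601 − 568)/√[1080.25·(1/8 + 1/15)] = 2.29
df = n₁ + n₂ − 2 = 21
p-value = P(T ≥ 2.29) ≈ 0.016
Since p ≈ 0.016 < α = 0.05, reject H0; the data support H1.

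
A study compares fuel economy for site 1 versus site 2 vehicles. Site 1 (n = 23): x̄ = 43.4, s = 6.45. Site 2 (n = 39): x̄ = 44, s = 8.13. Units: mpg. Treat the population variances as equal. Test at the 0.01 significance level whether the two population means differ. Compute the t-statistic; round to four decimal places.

Let group 1 = site 1, group 2 = site 2. H0: μ_1 = μ_2; H1: μ_1 ≠ μ_2 (two-sample pooled-variance t-test, two-sided).
s_p² = [(23−1)·6.45² + (39−1)·8.13²]/(23+39−2) = 57.1156
t = (43.4 − 44)/√[57.1156·(1/23 + 1/39)] = -0.3020
df = n₁ + n₂ − 2 = 60
Two-sided p-value ≈ 0.764
Since p ≈ 0.764 > α = 0.01, fail to reject H0; the data do not provide sufficient evidence against H0.

-0.3020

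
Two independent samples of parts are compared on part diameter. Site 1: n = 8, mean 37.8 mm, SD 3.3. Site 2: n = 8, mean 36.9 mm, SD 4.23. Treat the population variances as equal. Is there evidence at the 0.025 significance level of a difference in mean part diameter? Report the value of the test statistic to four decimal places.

Let group 1 = site 1, group 2 = site 2. H0: μ_1 = μ_2; H1: μ_1 ≠ μ_2 (two-sample pooled-variance t-test, two-sided).
s_p² = [(8−1)·3.3² + (8−1)·4.23²]/(8+8−2) = 14.3915
t = (37.8 − 36.9)/√[14.3915·(1/8 + 1/8)] = 0.4745
df = n₁ + n₂ − 2 = 14
Two-sided p-value ≈ 0.6425
Since p ≈ 0.6425 > α = 0.025, fail to reject H0; the data do not provide sufficient evidence against H0.

0.4745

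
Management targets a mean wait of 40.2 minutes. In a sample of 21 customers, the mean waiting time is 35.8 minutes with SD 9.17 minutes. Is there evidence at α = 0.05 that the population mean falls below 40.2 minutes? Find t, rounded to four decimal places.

-2.1988

H0: μ = 40.2; H1: μ < 40.2 (one-sample t-test, left-tailed).
t = (x̄ − μ₀)/(s/√n) = (35.8 − 40.2)/(9.17/√21) = -2.1988
df = n − 1 = 20
p-value = P(T ≤ -2.1988) ≈ 0.0199
Since p ≈ 0.0199 < α = 0.05, reject H0; the evidence is statistically significant.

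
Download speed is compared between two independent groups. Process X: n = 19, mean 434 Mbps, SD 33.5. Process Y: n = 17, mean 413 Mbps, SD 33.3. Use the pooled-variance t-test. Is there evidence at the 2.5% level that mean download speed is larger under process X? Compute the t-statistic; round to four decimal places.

1.8830

Let group 1 = process X, group 2 = process Y. H0: μ_1 = μ_2; H1: μ_1 > μ_2 (two-sample pooled-variance t-test, right-tailed).
s_p² = [(19−1)·33.5² + (17−1)·33.3²]/(19+17−2) = 1115.96
t = (434 − 413)/√[1115.96·(1/19 + 1/17)] = 1.8830
df = n₁ + n₂ − 2 = 34
p-value = P(T ≥ 1.8830) ≈ 0.034
Since p ≈ 0.034 > α = 0.025, fail to reject H0; the data do not provide sufficient evidence against H0.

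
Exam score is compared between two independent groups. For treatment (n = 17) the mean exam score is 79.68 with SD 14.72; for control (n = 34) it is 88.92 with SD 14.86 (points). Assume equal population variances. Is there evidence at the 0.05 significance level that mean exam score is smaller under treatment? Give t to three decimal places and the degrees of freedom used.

Let group 1 = treatment, group 2 = control. H0: μ_1 = μ_2; H1: μ_1 < μ_2 (two-sample pooled-variance t-test, left-tailed).
s_p² = [(17−1)·14.72² + (34−1)·14.86²]/(17+34−2) = 219.467
t = (79.68 − 88.92)/√[219.467·(1/17 + 1/34)] = -2.100
df = n₁ + n₂ − 2 = 49
p-value = P(T ≤ -2.100) ≈ 0.020
Since p ≈ 0.020 < α = 0.05, reject H0; the data support H1.

t = -2.100, df = 49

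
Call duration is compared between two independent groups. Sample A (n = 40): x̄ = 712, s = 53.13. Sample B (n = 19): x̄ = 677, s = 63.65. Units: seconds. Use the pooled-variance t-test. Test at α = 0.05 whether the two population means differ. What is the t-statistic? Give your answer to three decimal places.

2.217

Let group 1 = sample A, group 2 = sample B. H0: μ_1 = μ_2; H1: μ_1 ≠ μ_2 (two-sample pooled-variance t-test, two-sided).
s_p² = [(40−1)·53.13² + (19−1)·63.65²]/(40+19−2) = 3210.75
t = (712 − 677)/√[3210.75·(1/40 + 1/19)] = 2.217
df = n₁ + n₂ − 2 = 57
Two-sided p-value ≈ 0.031
Since p ≈ 0.031 < α = 0.05, reject H0; the data support H1.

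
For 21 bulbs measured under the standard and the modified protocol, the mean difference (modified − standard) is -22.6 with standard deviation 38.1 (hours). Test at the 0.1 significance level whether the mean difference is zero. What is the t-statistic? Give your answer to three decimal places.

H0: μ_d = 0; H1: μ_d ≠ 0 (paired t-test on the differences, two-sided).
t = d̄/(s_d/√n) = -22.6/(38.1/√21) = -2.718
df = n − 1 = 20
Two-sided p-value ≈ 0.0132
Since p ≈ 0.0132 < α = 0.1, reject H0; the data support H1.

-2.718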